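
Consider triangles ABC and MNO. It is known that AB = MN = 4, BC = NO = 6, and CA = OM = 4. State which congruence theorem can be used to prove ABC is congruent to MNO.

The given information matches SSS: All three pairs of corresponding sides are equal (Side-Side-Side).

SSS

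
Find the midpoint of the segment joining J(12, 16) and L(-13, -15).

The midpoint is the point halfway along the segment.
Move half the horizontal distance: 12 + (-13 - 12)/2 = 12 + -25/2 = -1/2
Move half the vertical distance: 16 + (-15 - 16)/2 = 16 + -31/2 = 1/2
Midpoint = (-1/2, 1/2)

(-1/2, 1/2)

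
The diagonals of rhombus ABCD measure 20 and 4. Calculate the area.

Area of a rhombus = (d1 * d2) / 2
Area = (20 * 4) / 2
Area = 80 / 2
Area = 40

40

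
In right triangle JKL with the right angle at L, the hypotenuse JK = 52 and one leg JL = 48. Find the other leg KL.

KL = sqrt(52^2 - 48^2) = sqrt(400) = 20

20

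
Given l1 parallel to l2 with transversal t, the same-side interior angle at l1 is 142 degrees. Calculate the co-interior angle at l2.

Co-interior angles (same-side interior) formed by parallel lines and a transversal are supplementary (sum to 180 degrees).
The given angle is 142 degrees.
The co-interior angle = 180 - 142 = 38 degrees.

38 degrees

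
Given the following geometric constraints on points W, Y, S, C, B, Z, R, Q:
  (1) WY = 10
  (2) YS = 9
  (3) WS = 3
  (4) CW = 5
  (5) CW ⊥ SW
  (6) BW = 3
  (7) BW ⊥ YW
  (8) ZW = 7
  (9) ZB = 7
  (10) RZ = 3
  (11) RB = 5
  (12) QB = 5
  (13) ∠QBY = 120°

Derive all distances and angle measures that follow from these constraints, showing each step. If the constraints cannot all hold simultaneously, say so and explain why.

The constraints are consistent.

Step 1: From YW = 10, WB = 3, and ∠YWB = 90°, by the law of cosines:
  YB² = YW² + WB² - 2·YW·WB·cos(90°) = 100 + 9 - 0 = 109
  YB = √109

Step 2: From SW = 3, WC = 5, and ∠SWC = 90°, by the law of cosines:
  SC² = SW² + WC² - 2·SW·WC·cos(90°) = 9 + 25 - 0 = 34
  SC = √34

Step 3: From WB = 3, WZ = 7, BZ = 7, by the inverse law of cosines:
  cos(∠BWZ) = (WB² + WZ² - BZ²) / (2·WB·WZ)
  ∠BWZ = 77.63°

Step 4: From WS = 3, WY = 10, SY = 9, by the inverse law of cosines:
  cos(∠SWY) = (WS² + WY² - SY²) / (2·WS·WY)
  ∠SWY = 62.18°

Step 5: From YS = 9, YW = 10, SW = 3, by the inverse law of cosines:
  cos(∠SYW) = (YS² + YW² - SW²) / (2·YS·YW)
  ∠SYW = 17.15°

Step 6: From SW = 3, SY = 9, WY = 10, by the inverse law of cosines:
  cos(∠WSY) = (SW² + SY² - WY²) / (2·SW·SY)
  ∠WSY = 100.67°

Step 7: From BR = 5, BZ = 7, RZ = 3, by the inverse law of cosines:
  cos(∠RBZ) = (BR² + BZ² - RZ²) / (2·BR·BZ)
  ∠RBZ = 21.79°

Step 8: From BW = 3, BZ = 7, WZ = 7, by the inverse law of cosines:
  cos(∠WBZ) = (BW² + BZ² - WZ²) / (2·BW·BZ)
  ∠WBZ = 77.63°

Step 9: From ZB = 7, ZR = 3, BR = 5, by the inverse law of cosines:
  cos(∠BZR) = (ZB² + ZR² - BR²) / (2·ZB·ZR)
  ∠BZR = 38.21°

Step 10: From ZB = 7, ZW = 7, BW = 3, by the inverse law of cosines:
  cos(∠BZW) = (ZB² + ZW² - BW²) / (2·ZB·ZW)
  ∠BZW = 24.75°

Step 11: From RB = 5, RZ = 3, BZ = 7, by the inverse law of cosines:
  cos(∠BRZ) = (RB² + RZ² - BZ²) / (2·RB·RZ)
  ∠BRZ = 120°

Step 12: From YB = √109, BQ = 5, and ∠YBQ = 120°, by the law of cosines:
  YQ² = YB² + BQ² - 2·YB·BQ·cos(120°) = 109 + 25 + 52.2 = 186.2
  YQ ≈ 13.65

Step 13: From YB = √109, YW = 10, BW = 3, by the inverse law of cosines:
  cos(∠BYW) = (YB² + YW² - BW²) / (2·YB·YW)
  ∠BYW = 16.7°

Step 14: From SC = √34, SW = 3, CW = 5, by the inverse law of cosines:
  cos(∠CSW) = (SC² + SW² - CW²) / (2·SC·SW)
  ∠CSW = 59.04°

Step 15: From CS = √34, CW = 5, SW = 3, by the inverse law of cosines:
  cos(∠SCW) = (CS² + CW² - SW²) / (2·CS·CW)
  ∠SCW = 30.96°

Step 16: From BW = 3, BY = √109, WY = 10, by the inverse law of cosines:
  cos(∠WBY) = (BW² + BY² - WY²) / (2·BW·BY)
  ∠WBY = 73.3°

Step 17: From YB = √109, YQ = 13.65, BQ = 5, by the inverse law of cosines:
  cos(∠BYQ) = (YB² + YQ² - BQ²) / (2·YB·YQ)
  ∠BYQ = 18.5°

Step 18: From QB = 5, QY = 13.65, BY = √109, by the inverse law of cosines:
  cos(∠BQY) = (QB² + QY² - BY²) / (2·QB·QY)
  ∠BQY = 41.5°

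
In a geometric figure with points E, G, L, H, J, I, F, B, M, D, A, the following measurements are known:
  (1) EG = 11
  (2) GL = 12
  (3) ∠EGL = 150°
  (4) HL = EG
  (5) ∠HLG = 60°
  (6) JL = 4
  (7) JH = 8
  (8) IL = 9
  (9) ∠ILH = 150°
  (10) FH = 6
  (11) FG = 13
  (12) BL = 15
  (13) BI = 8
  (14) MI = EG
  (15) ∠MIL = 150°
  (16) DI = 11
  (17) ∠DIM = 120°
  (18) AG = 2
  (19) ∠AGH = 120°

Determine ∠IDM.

From the given relations: MI = EG = 11.
Step 1: By the law of cosines on triangle DIM: DM² = 11² + 11² − 2·11·11·cos(120°) = 363, so DM = 11·√3.
Step 2: By the inverse law of cosines on triangle IDM: cos(∠IDM) = (11² + (11·√3)² − 11²) / (2·11·11·√3) = 363/419.16 = 0.866, so ∠IDM = 30°.

Therefore, the measure of angle ∠IDM = 30°.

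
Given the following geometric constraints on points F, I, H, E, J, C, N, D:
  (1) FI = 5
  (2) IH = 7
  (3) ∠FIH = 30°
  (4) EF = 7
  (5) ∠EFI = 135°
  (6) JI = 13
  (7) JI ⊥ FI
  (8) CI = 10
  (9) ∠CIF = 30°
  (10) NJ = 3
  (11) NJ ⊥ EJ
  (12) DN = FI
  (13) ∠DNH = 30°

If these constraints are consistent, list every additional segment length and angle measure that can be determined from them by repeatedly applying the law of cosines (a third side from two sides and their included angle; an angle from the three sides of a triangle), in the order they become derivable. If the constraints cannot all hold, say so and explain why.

The constraints are consistent. Derivable facts, in order:
After 1 step:
- FC ≈ 6.2
- FH ≈ 3.66
- FJ = √194
- IE ≈ 11.11
After 2 steps:
- ∠CFI = 126.21°
- ∠EIF = 26.45°
- ∠FCI = 23.79°
- ∠FEI = 18.55°
- ∠FHI = 43.12°
- ∠FJI = 21.04°
- ∠HFI = 106.88°
- ∠IFJ = 68.96°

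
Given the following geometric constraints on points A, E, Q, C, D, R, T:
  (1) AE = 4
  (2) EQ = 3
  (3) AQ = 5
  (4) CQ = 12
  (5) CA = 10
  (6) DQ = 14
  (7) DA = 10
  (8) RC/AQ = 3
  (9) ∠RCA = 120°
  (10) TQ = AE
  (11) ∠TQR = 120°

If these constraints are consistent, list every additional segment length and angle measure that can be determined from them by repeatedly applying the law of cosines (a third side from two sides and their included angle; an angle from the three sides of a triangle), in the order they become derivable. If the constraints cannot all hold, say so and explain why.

The constraints are consistent. Derivable facts, in order:
After 1 step:
- AR = 5·√19
- ∠ACQ = 24.15°
- ∠ADQ = 14.57°
- ∠AEQ = 90°
- ∠AQC = 54.9°
- ∠AQD = 30.2°
- ∠AQE = 53.13°
- ∠CAQ = 100.95°
- ∠DAQ = 135.23°
- ∠EAQ = 36.87°
After 2 steps:
- ∠ARC = 23.41°
- ∠CAR = 36.59°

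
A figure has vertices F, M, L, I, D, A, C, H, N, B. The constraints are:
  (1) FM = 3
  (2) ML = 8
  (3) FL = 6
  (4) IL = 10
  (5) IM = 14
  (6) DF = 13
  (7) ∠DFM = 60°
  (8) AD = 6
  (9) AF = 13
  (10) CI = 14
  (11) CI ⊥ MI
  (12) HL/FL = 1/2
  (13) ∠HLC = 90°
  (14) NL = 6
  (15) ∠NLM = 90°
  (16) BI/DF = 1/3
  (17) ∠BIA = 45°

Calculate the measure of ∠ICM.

Step 1: By the law of cosines on triangle CIM: CM² = 14² + 14² − 2·14·14·cos(90°) = 392, so CM = 14·√2.
Step 2: By the inverse law of cosines on triangle ICM: cos(∠ICM) = (14² + (14·√2)² − 14²) / (2·14·14·√2) = 392/554.37 = 0.7071, so ∠ICM = 45°.

Therefore, the measure of angle ∠ICM = 45°.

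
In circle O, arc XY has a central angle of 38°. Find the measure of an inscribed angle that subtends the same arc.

Inscribed angle = 38° / 2 = 19° (inscribed angle theorem).

19°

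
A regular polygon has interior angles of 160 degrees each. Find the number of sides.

Each interior angle of a regular n-gon is (n - 2) * 180 / n.
Setting this equal to 160:
(n - 2) * 180 / n = 160
Each exterior angle = 180 - 160 = 20 degrees.
Since exterior angles sum to 360: n = 360 / 20 = 18.

18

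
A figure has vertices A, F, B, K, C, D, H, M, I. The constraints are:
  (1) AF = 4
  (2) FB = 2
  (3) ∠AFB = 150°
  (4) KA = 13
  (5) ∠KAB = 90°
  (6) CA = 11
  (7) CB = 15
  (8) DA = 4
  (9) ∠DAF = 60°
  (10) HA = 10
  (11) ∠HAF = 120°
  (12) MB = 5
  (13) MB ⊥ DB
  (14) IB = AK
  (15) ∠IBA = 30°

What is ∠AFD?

Step 1: By the law of cosines on triangle FAD: FD² = 4² + 4² − 2·4·4·cos(60°) = 16, so FD = 4.
Step 2: By the inverse law of cosines on triangle AFD: cos(∠AFD) = (4² + 4² − 4²) / (2·4·4) = 16/32 = 0.5, so ∠AFD = 60°.

Therefore, the measure of angle ∠AFD = 60°.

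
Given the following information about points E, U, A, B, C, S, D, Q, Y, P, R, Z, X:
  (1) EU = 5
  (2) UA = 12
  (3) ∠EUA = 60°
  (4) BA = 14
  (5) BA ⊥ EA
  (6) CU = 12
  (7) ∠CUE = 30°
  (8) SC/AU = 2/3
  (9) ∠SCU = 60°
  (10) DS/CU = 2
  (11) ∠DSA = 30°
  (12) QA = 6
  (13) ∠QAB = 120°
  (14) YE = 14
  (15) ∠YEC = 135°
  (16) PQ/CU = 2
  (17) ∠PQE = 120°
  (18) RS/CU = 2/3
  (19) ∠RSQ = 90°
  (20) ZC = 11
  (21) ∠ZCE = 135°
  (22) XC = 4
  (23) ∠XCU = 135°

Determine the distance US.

From the given relations: SC = 2/3·AU = 2/3·12 = 8.
Step 1: By the law of cosines on triangle UCS: US² = 12² + 8² − 2·12·8·cos(60°) = 112, so US = 4·√7.

Therefore, the length of US = 4·√7.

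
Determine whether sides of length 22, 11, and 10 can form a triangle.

Check the triangle inequality: 11 + 10 = 21 ≤ 22.
Since the sum of two sides does not exceed the third, no triangle can be formed.

No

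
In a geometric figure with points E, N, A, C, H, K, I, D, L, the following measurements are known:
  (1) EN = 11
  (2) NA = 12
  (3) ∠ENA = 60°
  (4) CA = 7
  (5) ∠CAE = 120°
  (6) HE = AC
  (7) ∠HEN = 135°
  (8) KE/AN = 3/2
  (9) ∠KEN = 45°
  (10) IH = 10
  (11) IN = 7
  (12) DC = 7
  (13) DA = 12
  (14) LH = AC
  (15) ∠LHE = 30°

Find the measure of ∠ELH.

From the given relations: LH = AC = 7; HE = AC = 7.
Step 1: By the law of cosines on triangle LHE: LE² = 7² + 7² − 2·7·7·cos(30°) = 13.13, so LE ≈ 3.62.
Step 2: By the inverse law of cosines on triangle ELH: cos(∠ELH) = (3.62² + 7² − 7²) / (2·3.62·7) = 13.13/50.73 = 0.2588, so ∠ELH = 75°.

Therefore, the measure of angle ∠ELH = 75°.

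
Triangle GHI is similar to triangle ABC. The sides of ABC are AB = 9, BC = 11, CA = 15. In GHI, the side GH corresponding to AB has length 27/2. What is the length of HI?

Similar triangles have proportional sides. Setting up the proportion:
GH / AB = HI / BC
27/2 / 9 = HI / 11
HI = 11 * 27/2 / 9 = 33/2.

33/2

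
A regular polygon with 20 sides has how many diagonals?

The number of diagonals in an n-gon is n(n - 3)/2.
For n = 20: 20(20 - 3)/2 = 20 × 17 / 2 = 170.

170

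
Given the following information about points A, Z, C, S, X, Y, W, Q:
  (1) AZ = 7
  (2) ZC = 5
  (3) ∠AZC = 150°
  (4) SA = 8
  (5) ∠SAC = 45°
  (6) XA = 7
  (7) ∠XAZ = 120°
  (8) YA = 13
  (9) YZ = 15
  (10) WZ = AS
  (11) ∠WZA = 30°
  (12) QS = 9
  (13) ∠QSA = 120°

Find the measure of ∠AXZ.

Step 1: By the law of cosines on triangle XAZ: XZ² = 7² + 7² − 2·7·7·cos(120°) = 147, so XZ = 7·√3.
Step 2: By the inverse law of cosines on triangle AXZ: cos(∠AXZ) = (7² + (7·√3)² − 7²) / (2·7·7·√3) = 147/169.74 = 0.866, so ∠AXZ = 30°.

Therefore, the measure of angle ∠AXZ = 30°.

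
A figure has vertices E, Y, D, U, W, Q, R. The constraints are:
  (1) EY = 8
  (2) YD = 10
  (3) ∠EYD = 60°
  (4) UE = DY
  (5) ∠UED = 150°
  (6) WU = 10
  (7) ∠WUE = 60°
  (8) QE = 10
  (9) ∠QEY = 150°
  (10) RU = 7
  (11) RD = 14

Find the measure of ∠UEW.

From the given relations: UE = DY = 10.
Step 1: By the law of cosines on triangle EUW: EW² = 10² + 10² − 2·10·10·cos(60°) = 100, so EW = 10.
Step 2: By the inverse law of cosines on triangle UEW: cos(∠UEW) = (10² + 10² − 10²) / (2·10·10) = 100/200 = 0.5, so ∠UEW = 60°.

Therefore, the measure of angle ∠UEW = 60°.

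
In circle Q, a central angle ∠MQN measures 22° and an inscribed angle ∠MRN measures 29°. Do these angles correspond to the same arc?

By the inscribed angle theorem, the inscribed angle for a central angle of 22° should be 22° / 2 = 11°.
The given inscribed angle is 29°, which does not equal 11°.
Therefore, no, they do not correspond to the same arc.

No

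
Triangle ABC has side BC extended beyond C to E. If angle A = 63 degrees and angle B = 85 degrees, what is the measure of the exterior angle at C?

By the exterior angle theorem, an exterior angle of a triangle equals the sum of the two remote interior angles.
Exterior angle = angle A + angle B
Exterior angle = 63 + 85 = 148 degrees

148 degrees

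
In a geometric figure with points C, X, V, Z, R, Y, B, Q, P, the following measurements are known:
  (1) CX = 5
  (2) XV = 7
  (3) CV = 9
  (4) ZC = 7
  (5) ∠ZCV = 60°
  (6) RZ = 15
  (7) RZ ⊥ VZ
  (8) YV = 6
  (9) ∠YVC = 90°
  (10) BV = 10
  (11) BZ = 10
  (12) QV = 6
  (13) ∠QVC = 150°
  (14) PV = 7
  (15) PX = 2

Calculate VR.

Step 1: By the law of cosines on triangle ZCV: ZV² = 7² + 9² − 2·7·9·cos(60°) = 67, so ZV = √67.
Step 2: By the law of cosines on triangle VZR: VR² = √67² + 15² − 2·√67·15·cos(90°) = 292, so VR = 2·√73.

Therefore, the length of VR = 2·√73.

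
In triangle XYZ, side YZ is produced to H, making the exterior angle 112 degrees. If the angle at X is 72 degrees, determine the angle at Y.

The exterior angle theorem states that an exterior angle equals the sum of the two non-adjacent interior angles.
So 112 = 72 + angle Y, which gives angle Y = 112 - 72 = 40 degrees.

40 degrees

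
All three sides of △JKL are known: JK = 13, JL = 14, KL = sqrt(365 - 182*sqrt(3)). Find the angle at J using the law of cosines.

When all three sides of a triangle are known, the law of cosines can be rearranged to find any angle.
cos(C) = (a² + b² - c²) / (2ab) gives cos(J) = sqrt(3)/2.
Taking the inverse cosine: J = 30°.

30°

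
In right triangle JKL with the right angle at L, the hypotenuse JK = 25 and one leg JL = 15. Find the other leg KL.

KL = sqrt(25^2 - 15^2) = sqrt(400) = 20

20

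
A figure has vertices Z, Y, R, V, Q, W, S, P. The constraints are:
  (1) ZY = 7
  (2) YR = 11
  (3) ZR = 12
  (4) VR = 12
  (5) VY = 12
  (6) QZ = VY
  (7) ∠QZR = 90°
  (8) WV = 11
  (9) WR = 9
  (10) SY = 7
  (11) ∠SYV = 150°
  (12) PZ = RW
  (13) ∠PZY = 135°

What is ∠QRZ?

From the given relations: QZ = VY = 12.
Step 1: By the law of cosines on triangle RZQ: RQ² = 12² + 12² − 2·12·12·cos(90°) = 288, so RQ = 12·√2.
Step 2: By the inverse law of cosines on triangle QRZ: cos(∠QRZ) = ((12·√2)² + 12² − 12²) / (2·12·√2·12) = 288/407.29 = 0.7071, so ∠QRZ = 45°.

Therefore, the measure of angle ∠QRZ = 45°.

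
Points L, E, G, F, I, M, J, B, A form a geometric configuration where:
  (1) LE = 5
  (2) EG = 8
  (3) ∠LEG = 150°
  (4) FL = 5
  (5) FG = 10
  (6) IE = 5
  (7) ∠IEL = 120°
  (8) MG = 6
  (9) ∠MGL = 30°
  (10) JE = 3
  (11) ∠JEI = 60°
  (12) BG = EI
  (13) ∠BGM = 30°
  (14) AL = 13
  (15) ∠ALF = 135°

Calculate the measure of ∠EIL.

Step 1: By the law of cosines on triangle IEL: IL² = 5² + 5² − 2·5·5·cos(120°) = 75, so IL = 5·√3.
Step 2: By the inverse law of cosines on triangle EIL: cos(∠EIL) = (5² + (5·√3)² − 5²) / (2·5·5·√3) = 75/86.6 = 0.866, so ∠EIL = 30°.

Therefore, the measure of angle ∠EIL = 30°.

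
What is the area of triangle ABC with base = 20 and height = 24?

Area = (1/2)(20)(24) = 240

240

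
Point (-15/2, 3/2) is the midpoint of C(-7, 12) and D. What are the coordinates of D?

Using the midpoint formula: M = ((x1 + x2)/2, (y1 + y2)/2)
We know M = (-15/2, 3/2) and C = (-7, 12)
For x: -15/2 = (-7 + x2)/2, so x2 = 2*-15/2 - -7 = -8
For y: 3/2 = (12 + y2)/2, so y2 = 2*3/2 - 12 = -9
D = (-8, -9)

(-8, -9)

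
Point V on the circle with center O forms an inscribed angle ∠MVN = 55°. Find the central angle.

Central angle = 2 × 55° = 110° (inscribed angle theorem).

110°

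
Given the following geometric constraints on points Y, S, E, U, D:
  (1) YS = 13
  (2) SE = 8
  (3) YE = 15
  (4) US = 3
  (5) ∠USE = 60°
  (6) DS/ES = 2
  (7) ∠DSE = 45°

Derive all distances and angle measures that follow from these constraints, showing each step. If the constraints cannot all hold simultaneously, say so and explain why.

The constraints are consistent.

From the given relations:
  DS = 2·ES = 2·8 = 16

Step 1: From ES = 8, SU = 3, and ∠ESU = 60°, by the law of cosines:
  EU² = ES² + SU² - 2·ES·SU·cos(60°) = 64 + 9 - 24 = 49
  EU = 7

Step 2: From ES = 8, SD = 16, and ∠ESD = 45°, by the law of cosines:
  ED² = ES² + SD² - 2·ES·SD·cos(45°) = 64 + 256 - 181 = 139
  ED ≈ 11.79

Step 3: From YE = 15, YS = 13, ES = 8, by the inverse law of cosines:
  cos(∠EYS) = (YE² + YS² - ES²) / (2·YE·YS)
  ∠EYS = 32.2°

Step 4: From SE = 8, SY = 13, EY = 15, by the inverse law of cosines:
  cos(∠ESY) = (SE² + SY² - EY²) / (2·SE·SY)
  ∠ESY = 87.8°

Step 5: From ES = 8, EY = 15, SY = 13, by the inverse law of cosines:
  cos(∠SEY) = (ES² + EY² - SY²) / (2·ES·EY)
  ∠SEY = 60°

Step 6: From ED = 11.79, ES = 8, DS = 16, by the inverse law of cosines:
  cos(∠DES) = (ED² + ES² - DS²) / (2·ED·ES)
  ∠DES = 106.32°

Step 7: From ES = 8, EU = 7, SU = 3, by the inverse law of cosines:
  cos(∠SEU) = (ES² + EU² - SU²) / (2·ES·EU)
  ∠SEU = 21.79°

Step 8: From UE = 7, US = 3, ES = 8, by the inverse law of cosines:
  cos(∠EUS) = (UE² + US² - ES²) / (2·UE·US)
  ∠EUS = 98.21°

Step 9: From DE = 11.79, DS = 16, ES = 8, by the inverse law of cosines:
  cos(∠EDS) = (DE² + DS² - ES²) / (2·DE·DS)
  ∠EDS = 28.68°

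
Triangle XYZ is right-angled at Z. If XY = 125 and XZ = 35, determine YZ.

Rearranging the Pythagorean theorem to solve for the unknown leg:
leg^2 = hypotenuse^2 - known_leg^2 = 15625 - 1225 = 14400
leg = sqrt(14400) = 120.

120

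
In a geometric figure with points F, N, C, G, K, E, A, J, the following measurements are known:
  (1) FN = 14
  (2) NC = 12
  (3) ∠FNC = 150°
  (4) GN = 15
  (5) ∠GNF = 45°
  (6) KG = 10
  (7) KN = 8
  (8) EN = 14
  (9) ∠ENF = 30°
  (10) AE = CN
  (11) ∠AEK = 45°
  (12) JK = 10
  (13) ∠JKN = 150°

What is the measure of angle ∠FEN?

Step 1: By the law of cosines on triangle ENF: EF² = 14² + 14² − 2·14·14·cos(30°) = 52.52, so EF ≈ 7.25.
Step 2: By the inverse law of cosines on triangle FEN: cos(∠FEN) = (7.25² + 14² − 14²) / (2·7.25·14) = 52.52/202.91 = 0.2588, so ∠FEN = 75°.

Therefore, the measure of angle ∠FEN = 75°.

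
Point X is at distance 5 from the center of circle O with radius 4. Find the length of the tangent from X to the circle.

The tangent, radius, and line from the external point to the center form a right triangle.
The right angle is where the tangent meets the radius.
By the Pythagorean theorem: tangent² + 4² = 5²
tangent² = 25 - 16 = 9
tangent = 3

3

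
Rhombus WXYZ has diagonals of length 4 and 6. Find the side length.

Half-diagonals are 2 and 3. side = sqrt(2^2 + 3^2) = sqrt(13)

sqrt(13)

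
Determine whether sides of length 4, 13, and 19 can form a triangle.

No.
The triangle inequality is violated: 4 + 13 = 17 ≤ 19.
These lengths cannot form a triangle.

No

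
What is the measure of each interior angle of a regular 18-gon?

Each interior angle of a regular n-gon is (n - 2) * 180 / n.
For n = 18: (18 - 2) * 180 / 18 = 2880/18 = 160 degrees.

160 degrees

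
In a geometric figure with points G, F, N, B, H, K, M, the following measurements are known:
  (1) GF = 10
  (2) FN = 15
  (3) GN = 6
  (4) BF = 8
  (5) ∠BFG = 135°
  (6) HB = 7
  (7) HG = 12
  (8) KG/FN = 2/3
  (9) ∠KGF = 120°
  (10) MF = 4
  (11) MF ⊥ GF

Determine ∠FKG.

From the given relations: KG = 2/3·FN = 2/3·15 = 10.
Step 1: By the law of cosines on triangle KGF: KF² = 10² + 10² − 2·10·10·cos(120°) = 300, so KF = 10·√3.
Step 2: By the inverse law of cosines on triangle FKG: cos(∠FKG) = ((10·√3)² + 10² − 10²) / (2·10·√3·10) = 300/346.41 = 0.866, so ∠FKG = 30°.

Therefore, the measure of angle ∠FKG = 30°.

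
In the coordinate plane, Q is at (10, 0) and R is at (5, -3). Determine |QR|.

The horizontal distance is |5 - 10| = 5 and the vertical distance is |-3 - 0| = 3.
By the Pythagorean theorem, d = sqrt(5^2 + 3^2) = sqrt(34).

sqrt(34)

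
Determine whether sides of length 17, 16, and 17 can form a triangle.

Yes.
The triangle inequality requires that the sum of any two sides exceeds the third.
Here 16 + 17 = 33 > 17, so the condition is met.

Yes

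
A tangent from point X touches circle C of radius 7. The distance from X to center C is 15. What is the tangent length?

The tangent, radius, and line from the external point to the center form a right triangle.
The right angle is where the tangent meets the radius.
By the Pythagorean theorem: tangent² + 7² = 15²
tangent² = 225 - 49 = 176
tangent = 4*sqrt(11)

4*sqrt(11)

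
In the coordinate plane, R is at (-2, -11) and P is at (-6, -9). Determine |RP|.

d = sqrt((-6 - -2)^2 + (-9 - -11)^2)
d = sqrt(-4^2 + 2^2)
d = sqrt(16 + 4)
d = sqrt(20) = 2*sqrt(5)

2*sqrt(5)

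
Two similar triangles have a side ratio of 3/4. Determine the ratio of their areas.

Area scales with the square of linear dimensions. If every length is multiplied by 3/4, then the area is multiplied by (3/4)^2 = 9/16.
The area ratio is 9:16.

9:16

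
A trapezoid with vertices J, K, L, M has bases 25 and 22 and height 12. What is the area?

A trapezoid's area equals the midsegment times the height.
The midsegment is (25 + 22) / 2 = 47/2.
Area = 47/2 * 12 = 282.

282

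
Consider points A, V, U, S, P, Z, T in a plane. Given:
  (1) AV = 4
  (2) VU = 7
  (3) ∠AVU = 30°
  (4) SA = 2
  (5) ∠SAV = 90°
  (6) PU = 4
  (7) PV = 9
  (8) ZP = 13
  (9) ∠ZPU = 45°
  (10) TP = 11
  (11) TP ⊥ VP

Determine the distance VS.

Step 1: By the law of cosines on triangle VAS: VS² = 4² + 2² − 2·4·2·cos(90°) = 20, so VS = 2·√5.

Therefore, the length of VS = 2·√5.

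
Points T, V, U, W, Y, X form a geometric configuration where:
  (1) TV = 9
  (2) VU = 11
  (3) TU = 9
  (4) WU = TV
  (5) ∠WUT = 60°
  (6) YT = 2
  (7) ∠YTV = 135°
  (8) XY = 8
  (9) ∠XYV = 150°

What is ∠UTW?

From the given relations: WU = TV = 9.
Step 1: By the law of cosines on triangle TUW: TW² = 9² + 9² − 2·9·9·cos(60°) = 81, so TW = 9.
Step 2: By the inverse law of cosines on triangle UTW: cos(∠UTW) = (9² + 9² − 9²) / (2·9·9) = 81/162 = 0.5, so ∠UTW = 60°.

Therefore, the measure of angle ∠UTW = 60°.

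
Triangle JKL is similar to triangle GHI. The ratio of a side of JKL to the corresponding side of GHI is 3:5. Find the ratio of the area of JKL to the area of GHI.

Area scales with the square of linear dimensions. If every length is multiplied by 3/5, then the area is multiplied by (3/5)^2 = 9/25.
The area ratio is 9:25.

9:25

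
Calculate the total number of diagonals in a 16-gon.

Total line segments between 16 vertices = C(16,2) = 120.
Subtract the 16 sides: 120 - 16 = 104 diagonals.

104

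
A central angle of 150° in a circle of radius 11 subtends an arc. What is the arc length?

Arc length = 2πr × θ/360
= 2π × 11 × 5/12
= 55*pi/6

55*pi/6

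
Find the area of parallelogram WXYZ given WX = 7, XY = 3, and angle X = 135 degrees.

Area = 7 * 3 * sin(135°) = 21 * sqrt(2)/2 = 21*sqrt(2)/2

21*sqrt(2)/2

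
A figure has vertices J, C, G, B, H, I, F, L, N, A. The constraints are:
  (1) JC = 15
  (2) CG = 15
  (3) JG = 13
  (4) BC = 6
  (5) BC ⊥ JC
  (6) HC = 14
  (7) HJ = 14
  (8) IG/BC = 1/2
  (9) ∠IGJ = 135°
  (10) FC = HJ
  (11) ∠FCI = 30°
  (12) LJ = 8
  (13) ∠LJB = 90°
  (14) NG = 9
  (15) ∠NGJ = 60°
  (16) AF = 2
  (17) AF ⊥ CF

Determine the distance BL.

Step 1: By the law of cosines on triangle BCJ: BJ² = 6² + 15² − 2·6·15·cos(90°) = 261, so BJ = 3·√29.
Step 2: By the law of cosines on triangle BJL: BL² = (3·√29)² + 8² − 2·3·√29·8·cos(90°) = 325, so BL = 5·√13.

Therefore, the length of BL = 5·√13.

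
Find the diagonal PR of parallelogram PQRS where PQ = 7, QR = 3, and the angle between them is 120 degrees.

Using the law of cosines:
d^2 = 7^2 + 3^2 - 2(7)(3)cos(120 degrees)
d^2 = 49 + 9 - 42*-1/2
d^2 = 79
d = sqrt(79)

sqrt(79)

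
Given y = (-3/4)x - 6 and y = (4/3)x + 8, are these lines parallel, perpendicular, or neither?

Slope of line 1: m1 = -3/4
Slope of line 2: m2 = 4/3
m1 * m2 = (-3/4) * (4/3) = -1 = -1, so the lines are perpendicular.

Perpendicular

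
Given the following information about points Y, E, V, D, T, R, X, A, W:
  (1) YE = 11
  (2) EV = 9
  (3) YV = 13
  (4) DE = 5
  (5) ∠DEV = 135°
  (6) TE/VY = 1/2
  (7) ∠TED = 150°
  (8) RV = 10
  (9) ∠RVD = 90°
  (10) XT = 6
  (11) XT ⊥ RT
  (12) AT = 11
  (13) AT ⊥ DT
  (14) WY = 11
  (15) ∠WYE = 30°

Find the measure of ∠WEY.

Step 1: By the law of cosines on triangle EYW: EW² = 11² + 11² − 2·11·11·cos(30°) = 32.42, so EW ≈ 5.69.
Step 2: By the inverse law of cosines on triangle WEY: cos(∠WEY) = (5.69² + 11² − 11²) / (2·5.69·11) = 32.42/125.27 = 0.2588, so ∠WEY = 75°.

Therefore, the measure of angle ∠WEY = 75°.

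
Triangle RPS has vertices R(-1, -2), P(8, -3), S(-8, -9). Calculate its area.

Using the Shoelace formula for a triangle:
Area = (1/2)|x0(y1 - y2) + x1(y2 - y0) + x2(y0 - y1)|
Area = (1/2)|-1(-3 - -9) + 8(-9 - -2) + -8(-2 - -3)|
Area = (1/2)|-6 + -56 + -8|
Area = (1/2)|-70|
Area = (1/2)(70)
Area = 35

35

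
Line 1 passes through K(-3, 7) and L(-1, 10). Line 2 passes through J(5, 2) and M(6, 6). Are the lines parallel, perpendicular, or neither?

Slope of line 1: m1 = (10 - 7)/(-1 - -3) = 3/2 = 3/2
Slope of line 2: m2 = (6 - 2)/(6 - 5) = 4/1 = 4
For parallel lines we need equal slopes: 3/2 != 4.
For perpendicular lines we need m1*m2 = -1: (3/2)(4) = 6 != -1.
Since neither condition holds, the lines are neither parallel nor perpendicular.

Neither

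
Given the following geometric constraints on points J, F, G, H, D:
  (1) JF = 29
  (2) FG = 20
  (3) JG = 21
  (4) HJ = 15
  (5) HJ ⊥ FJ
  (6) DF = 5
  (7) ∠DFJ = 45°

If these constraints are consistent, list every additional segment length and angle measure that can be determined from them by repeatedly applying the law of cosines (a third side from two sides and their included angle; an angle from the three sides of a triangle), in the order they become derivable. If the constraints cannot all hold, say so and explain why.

The constraints are consistent. Derivable facts, in order:
After 1 step:
- FH ≈ 32.65
- JD ≈ 25.71
- ∠FGJ = 90°
- ∠FJG = 43.6°
- ∠GFJ = 46.4°
After 2 steps:
- ∠DJF = 7.9°
- ∠FDJ = 127.1°
- ∠FHJ = 62.65°
- ∠HFJ = 27.35°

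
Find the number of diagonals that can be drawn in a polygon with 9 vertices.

The number of diagonals in an n-gon is n(n - 3)/2.
For n = 9: 9(9 - 3)/2 = 9 × 6 / 2 = 27.

27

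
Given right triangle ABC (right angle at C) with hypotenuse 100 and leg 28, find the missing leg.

BC = sqrt(100^2 - 28^2) = sqrt(9216) = 96

96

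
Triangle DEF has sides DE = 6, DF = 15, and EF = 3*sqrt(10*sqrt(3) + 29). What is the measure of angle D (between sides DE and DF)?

By the inverse law of cosines: cos(D) = (DE² + DF² - EF²) / (2 × DE × DF)
cos(D) = (6² + 15² - (3*sqrt(10*sqrt(3) + 29))²) / (2 × 6 × 15)
cos(D) = (36 + 225 - (90*sqrt(3) + 261)) / 180
cos(D) = -sqrt(3)/2
D = arccos(-sqrt(3)/2) = 150°

150°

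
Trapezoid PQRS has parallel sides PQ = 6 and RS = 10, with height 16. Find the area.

A trapezoid's area equals the midsegment times the height.
The midsegment is (6 + 10) / 2 = 8.
Area = 8 * 16 = 128.

128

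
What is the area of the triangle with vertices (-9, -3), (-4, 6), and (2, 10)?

The Shoelace formula computes the area from vertex coordinates by summing cross products.
For vertices (-9,-3), (-4,6), (2,10):
Signed sum = -9*6 - -4*-3 + -4*10 - 2*6 + 2*-3 - -9*10
= -66 + -52 + 84 = -34
Area = (1/2)|-34| = 17.

17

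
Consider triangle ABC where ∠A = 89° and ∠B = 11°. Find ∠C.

By the triangle angle sum property, the three interior angles of any triangle add up to 180°.
We know angle A = 89° and angle B = 11°, so their sum is 100°.
Therefore angle C = 180° - 100° = 80°.

80 degrees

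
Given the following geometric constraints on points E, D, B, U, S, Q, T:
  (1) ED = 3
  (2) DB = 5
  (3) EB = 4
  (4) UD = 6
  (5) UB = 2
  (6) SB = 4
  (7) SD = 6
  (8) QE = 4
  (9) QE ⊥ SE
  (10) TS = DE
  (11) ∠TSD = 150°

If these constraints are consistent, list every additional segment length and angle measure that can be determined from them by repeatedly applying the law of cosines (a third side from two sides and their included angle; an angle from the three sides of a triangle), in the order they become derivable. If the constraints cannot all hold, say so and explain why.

The constraints are consistent. Derivable facts, in order:
After 1 step:
- DT ≈ 8.73
- ∠BDE = 53.13°
- ∠BDS = 41.41°
- ∠BDU = 18.19°
- ∠BED = 90°
- ∠BSD = 55.77°
- ∠BUD = 51.32°
- ∠DBE = 36.87°
- ∠DBS = 82.82°
- ∠DBU = 110.49°
After 2 steps:
- ∠DTS = 20.1°
- ∠SDT = 9.9°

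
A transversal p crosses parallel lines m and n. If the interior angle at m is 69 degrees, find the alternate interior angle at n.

Alternate interior angles lie on opposite sides of the transversal, between the parallel lines.
By the alternate interior angle theorem, they are equal: 69 degrees.

69 degrees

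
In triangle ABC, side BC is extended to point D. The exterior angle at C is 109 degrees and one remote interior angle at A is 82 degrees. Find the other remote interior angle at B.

The exterior angle theorem states that an exterior angle equals the sum of the two non-adjacent interior angles.
So 109 = 82 + angle B, which gives angle B = 109 - 82 = 27 degrees.

27 degrees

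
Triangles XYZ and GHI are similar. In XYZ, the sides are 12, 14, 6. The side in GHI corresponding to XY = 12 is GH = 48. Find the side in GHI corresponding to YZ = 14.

Since the triangles are similar, the ratio of corresponding sides is constant.
Scale factor k = GH / XY = 48 / 12 = 4
HI = k * YZ = 4 * 14 = 56

56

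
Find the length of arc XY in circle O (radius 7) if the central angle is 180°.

Arc length = 2π(7)(1/2) = 7*pi

7*pi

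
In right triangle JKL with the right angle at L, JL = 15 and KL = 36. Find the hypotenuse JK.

By the Pythagorean theorem: JK^2 = JL^2 + KL^2
JK^2 = 15^2 + 36^2 = 225 + 1296 = 1521
JK = sqrt(1521) = 39

39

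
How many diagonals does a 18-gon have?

Total line segments between 18 vertices = C(18,2) = 153.
Subtract the 18 sides: 153 - 18 = 135 diagonals.

135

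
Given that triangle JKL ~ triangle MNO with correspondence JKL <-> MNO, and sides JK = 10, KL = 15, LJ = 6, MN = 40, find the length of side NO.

Since the triangles are similar, the ratio of corresponding sides is constant.
Scale factor k = MN / JK = 40 / 10 = 4
NO = k * KL = 4 * 15 = 60

60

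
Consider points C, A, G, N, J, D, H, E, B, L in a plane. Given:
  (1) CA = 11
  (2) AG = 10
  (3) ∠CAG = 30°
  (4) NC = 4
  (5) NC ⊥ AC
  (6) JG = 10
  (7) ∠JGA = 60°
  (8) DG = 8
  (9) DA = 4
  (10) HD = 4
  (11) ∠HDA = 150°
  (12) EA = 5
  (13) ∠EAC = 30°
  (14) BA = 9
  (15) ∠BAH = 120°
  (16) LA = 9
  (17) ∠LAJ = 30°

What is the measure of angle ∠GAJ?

Step 1: By the law of cosines on triangle AGJ: AJ² = 10² + 10² − 2·10·10·cos(60°) = 100, so AJ = 10.
Step 2: By the inverse law of cosines on triangle GAJ: cos(∠GAJ) = (10² + 10² − 10²) / (2·10·10) = 100/200 = 0.5, so ∠GAJ = 60°.

Therefore, the measure of angle ∠GAJ = 60°.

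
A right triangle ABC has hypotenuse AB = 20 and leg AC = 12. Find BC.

By the Pythagorean theorem: BC^2 = AB^2 - AC^2
BC^2 = 20^2 - 12^2 = 400 - 144 = 256
BC = sqrt(256) = 16

16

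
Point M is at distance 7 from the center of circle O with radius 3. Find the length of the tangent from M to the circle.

Let T be the point of tangency. Then OT ⊥ MT (radius ⊥ tangent).
In right triangle OTM: OM² = OT² + MT²
7² = 3² + MT²
MT² = 40, MT = 2*sqrt(10)

2*sqrt(10)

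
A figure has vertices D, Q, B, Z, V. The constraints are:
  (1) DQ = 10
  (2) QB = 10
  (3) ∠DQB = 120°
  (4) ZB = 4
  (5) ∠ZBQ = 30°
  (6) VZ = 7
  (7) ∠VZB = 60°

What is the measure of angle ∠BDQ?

Step 1: By the law of cosines on triangle DQB: DB² = 10² + 10² − 2·10·10·cos(120°) = 300, so DB = 10·√3.
Step 2: By the inverse law of cosines on triangle BDQ: cos(∠BDQ) = ((10·√3)² + 10² − 10²) / (2·10·√3·10) = 300/346.41 = 0.866, so ∠BDQ = 30°.

Therefore, the measure of angle ∠BDQ = 30°.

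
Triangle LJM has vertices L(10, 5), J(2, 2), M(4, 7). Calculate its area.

The Shoelace formula computes the area from vertex coordinates by summing cross products.
For vertices (10,5), (2,2), (4,7):
Signed sum = 10*2 - 2*5 + 2*7 - 4*2 + 4*5 - 10*7
= 10 + 6 + -50 = -34
Area = (1/2)|-34| = 17.

17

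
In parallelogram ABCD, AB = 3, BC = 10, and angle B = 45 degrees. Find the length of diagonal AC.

Law of cosines: d^2 = 3^2 + 10^2 - 2(3)(10)cos(45°) = 109 - 30*sqrt(2), so d = sqrt(109 - 30*sqrt(2)).

sqrt(109 - 30*sqrt(2))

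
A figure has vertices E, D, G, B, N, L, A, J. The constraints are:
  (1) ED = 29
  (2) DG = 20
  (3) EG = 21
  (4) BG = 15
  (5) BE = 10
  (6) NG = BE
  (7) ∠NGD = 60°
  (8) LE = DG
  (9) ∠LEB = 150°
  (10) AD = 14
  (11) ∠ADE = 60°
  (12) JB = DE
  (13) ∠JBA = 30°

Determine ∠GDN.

From the given relations: NG = BE = 10.
Step 1: By the law of cosines on triangle DGN: DN² = 20² + 10² − 2·20·10·cos(60°) = 300, so DN = 10·√3.
Step 2: By the inverse law of cosines on triangle GDN: cos(∠GDN) = (20² + (10·√3)² − 10²) / (2·20·10·√3) = 600/692.82 = 0.866, so ∠GDN = 30°.

Therefore, the measure of angle ∠GDN = 30°.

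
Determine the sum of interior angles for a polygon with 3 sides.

The sum of interior angles of an n-sided polygon is (n - 2) * 180.
For n = 3: (3 - 2) * 180 = 1 * 180 = 180 degrees.

180 degrees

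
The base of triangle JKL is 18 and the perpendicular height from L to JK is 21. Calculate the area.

Area = (1/2) * base * height
Area = (1/2) * 18 * 21
Area = 189

189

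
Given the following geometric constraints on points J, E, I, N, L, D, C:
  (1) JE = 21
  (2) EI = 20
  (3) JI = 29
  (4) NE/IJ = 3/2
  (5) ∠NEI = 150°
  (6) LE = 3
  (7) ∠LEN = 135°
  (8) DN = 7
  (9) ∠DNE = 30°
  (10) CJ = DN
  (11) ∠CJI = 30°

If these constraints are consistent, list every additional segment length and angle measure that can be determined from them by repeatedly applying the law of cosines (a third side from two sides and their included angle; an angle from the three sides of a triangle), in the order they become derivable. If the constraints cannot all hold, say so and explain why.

The constraints are consistent. Derivable facts, in order:
After 1 step:
- ED ≈ 37.6
- IC ≈ 23.2
- IN ≈ 61.64
- NL ≈ 45.67
- ∠EIJ = 46.4°
- ∠EJI = 43.6°
- ∠IEJ = 90°
After 2 steps:
- ∠CIJ = 8.68°
- ∠DEN = 5.34°
- ∠EDN = 144.66°
- ∠EIN = 20.66°
- ∠ELN = 42.34°
- ∠ENI = 9.34°
- ∠ENL = 2.66°
- ∠ICJ = 141.32°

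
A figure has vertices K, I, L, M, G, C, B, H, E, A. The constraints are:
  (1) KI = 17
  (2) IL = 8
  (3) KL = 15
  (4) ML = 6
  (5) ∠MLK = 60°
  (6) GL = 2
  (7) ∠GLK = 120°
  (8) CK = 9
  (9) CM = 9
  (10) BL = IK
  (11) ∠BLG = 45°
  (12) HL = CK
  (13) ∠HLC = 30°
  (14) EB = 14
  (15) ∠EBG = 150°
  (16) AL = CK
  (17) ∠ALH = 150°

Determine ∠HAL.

From the given relations: AL = CK = 9; HL = CK = 9.
Step 1: By the law of cosines on triangle ALH: AH² = 9² + 9² − 2·9·9·cos(150°) = 302.3, so AH ≈ 17.39.
Step 2: By the inverse law of cosines on triangle HAL: cos(∠HAL) = (17.39² + 9² − 9²) / (2·17.39·9) = 302.3/312.96 = 0.9659, so ∠HAL = 15°.

Therefore, the measure of angle ∠HAL = 15°.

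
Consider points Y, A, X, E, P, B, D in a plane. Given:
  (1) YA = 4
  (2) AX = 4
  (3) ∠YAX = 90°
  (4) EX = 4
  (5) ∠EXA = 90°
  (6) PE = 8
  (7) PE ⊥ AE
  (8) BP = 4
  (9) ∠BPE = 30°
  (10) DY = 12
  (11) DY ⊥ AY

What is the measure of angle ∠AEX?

Step 1: By the law of cosines on triangle EXA: EA² = 4² + 4² − 2·4·4·cos(90°) = 32, so EA = 4·√2.
Step 2: By the inverse law of cosines on triangle AEX: cos(∠AEX) = ((4·√2)² + 4² − 4²) / (2·4·√2·4) = 32/45.25 = 0.7071, so ∠AEX = 45°.

Therefore, the measure of angle ∠AEX = 45°.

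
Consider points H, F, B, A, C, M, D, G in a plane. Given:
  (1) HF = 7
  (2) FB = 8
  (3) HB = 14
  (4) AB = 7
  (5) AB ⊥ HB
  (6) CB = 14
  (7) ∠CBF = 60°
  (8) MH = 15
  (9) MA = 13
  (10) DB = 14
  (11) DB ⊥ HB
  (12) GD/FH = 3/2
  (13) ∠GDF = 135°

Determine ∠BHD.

Step 1: By the law of cosines on triangle HBD: HD² = 14² + 14² − 2·14·14·cos(90°) = 392, so HD = 14·√2.
Step 2: By the inverse law of cosines on triangle BHD: cos(∠BHD) = (14² + (14·√2)² − 14²) / (2·14·14·√2) = 392/554.37 = 0.7071, so ∠BHD = 45°.

Therefore, the measure of angle ∠BHD = 45°.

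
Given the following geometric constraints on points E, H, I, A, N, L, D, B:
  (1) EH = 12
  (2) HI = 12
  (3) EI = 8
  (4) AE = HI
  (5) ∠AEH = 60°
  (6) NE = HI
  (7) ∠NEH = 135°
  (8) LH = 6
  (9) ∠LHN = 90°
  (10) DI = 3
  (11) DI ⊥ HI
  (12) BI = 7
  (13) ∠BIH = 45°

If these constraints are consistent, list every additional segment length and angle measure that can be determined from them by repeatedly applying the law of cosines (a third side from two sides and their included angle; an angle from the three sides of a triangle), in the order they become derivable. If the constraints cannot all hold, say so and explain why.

The constraints are consistent. Derivable facts, in order:
After 1 step:
- HA = 12
- HB ≈ 8.61
- HD = 3·√17
- HN ≈ 22.17
- ∠EHI = 38.94°
- ∠EIH = 70.53°
- ∠HEI = 70.53°
After 2 steps:
- NL ≈ 22.97
- ∠AHE = 60°
- ∠BHI = 35.07°
- ∠DHI = 14.04°
- ∠EAH = 60°
- ∠EHN = 22.5°
- ∠ENH = 22.5°
- ∠HBI = 99.93°
- ∠HDI = 75.96°
After 3 steps:
- ∠HLN = 74.86°
- ∠HNL = 15.14°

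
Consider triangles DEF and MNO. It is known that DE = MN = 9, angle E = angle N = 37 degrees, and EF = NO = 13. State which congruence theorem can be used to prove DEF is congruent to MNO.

The given information matches SAS: Two pairs of corresponding sides and the included angle are equal (Side-Angle-Side).

SAS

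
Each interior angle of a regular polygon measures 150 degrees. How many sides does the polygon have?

The exterior angle is the supplement of the interior angle: 180 - 150 = 30 degrees.
Since the exterior angles of any convex polygon sum to 360 degrees, the number of sides is 360 / 30 = 12.

12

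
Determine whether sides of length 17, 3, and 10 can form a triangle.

The longest side is 17. The other two sides sum to 3 + 10 = 13.
Since 13 ≤ 17, the two shorter sides cannot reach around to close the triangle.

No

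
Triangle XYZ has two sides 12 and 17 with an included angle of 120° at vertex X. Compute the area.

When two sides and the included angle are known, the area formula is (1/2)ab sin(C).
The height from one side to the opposite vertex is 17 sin(120°) = 17*sqrt(3)/2.
Area = (1/2) * 12 * 17*sqrt(3)/2 = 51*sqrt(3).

51*sqrt(3)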